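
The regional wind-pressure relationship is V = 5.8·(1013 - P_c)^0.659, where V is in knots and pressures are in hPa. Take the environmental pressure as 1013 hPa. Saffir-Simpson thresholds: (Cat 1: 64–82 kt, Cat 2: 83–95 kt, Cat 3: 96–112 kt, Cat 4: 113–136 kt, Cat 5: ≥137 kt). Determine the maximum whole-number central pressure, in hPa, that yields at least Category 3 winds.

942 hPa

Category 3 begins at V = 96 kt.
Required ΔP = (96/5.8)^(1/0.659) = 16.552^1.517 ≈ 70.72 hPa.
P_c ≤ 1013 − 70.72 = 942.28, so the highest integer P_c is 942 hPa.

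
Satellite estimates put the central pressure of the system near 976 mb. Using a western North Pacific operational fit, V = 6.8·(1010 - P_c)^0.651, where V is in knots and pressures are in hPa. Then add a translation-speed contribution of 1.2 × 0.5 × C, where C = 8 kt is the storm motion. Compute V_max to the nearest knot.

ΔP = 1010 − 976 = 34 mb.
34^0.651 ≈ 9.931.
V ≈ 6.8 × 9.931 ≈ 67.5 kt.
Translation term: 1.2 × 0.5 × 8 = 4.8 kt.
Corrected V ≈ 72.3 kt → 72 kt.

72 kt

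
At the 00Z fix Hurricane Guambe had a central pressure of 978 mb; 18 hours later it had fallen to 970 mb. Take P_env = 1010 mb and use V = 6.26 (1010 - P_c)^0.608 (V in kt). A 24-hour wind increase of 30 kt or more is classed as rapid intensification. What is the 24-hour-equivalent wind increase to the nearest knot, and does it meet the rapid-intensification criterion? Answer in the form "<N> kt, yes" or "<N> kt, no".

V₁: ΔP = 32, V ≈ 6.26 × 32^0.608 ≈ 51.49 kt.
V₂: ΔP = 40, V ≈ 6.26 × 40^0.608 ≈ 58.97 kt.
ΔV over 18 h = 7.48 kt → 24 h equivalent = 7.48 × 24/18 ≈ 9.97 kt.
10 kt < 30 kt ⇒ not rapid intensification.

10 kt, no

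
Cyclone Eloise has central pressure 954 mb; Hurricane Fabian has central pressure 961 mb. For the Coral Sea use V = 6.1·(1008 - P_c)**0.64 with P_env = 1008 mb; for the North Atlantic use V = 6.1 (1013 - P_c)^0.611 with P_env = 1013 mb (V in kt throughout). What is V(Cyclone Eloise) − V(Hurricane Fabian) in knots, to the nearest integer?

10 kt

Cyclone Eloise: ΔP = 54; V ≈ 6.1 × 54^0.64 ≈ 78.35 kt.
Hurricane Fabian: ΔP = 52; V ≈ 6.1 × 52^0.611 ≈ 68.20 kt.
Difference ≈ 78.35 − 68.20 = 10.15 → 10 kt.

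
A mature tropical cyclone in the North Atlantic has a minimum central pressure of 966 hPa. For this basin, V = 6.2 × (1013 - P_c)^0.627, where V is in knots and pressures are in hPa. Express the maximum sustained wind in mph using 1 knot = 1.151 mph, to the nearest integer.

80 mph

ΔP = 1013 − 966 = 47 hPa.
V ≈ 6.2 × 47^0.627 = 6.2 × 11.179 ≈ 69.310 kt.
69.310 × 1.151 ≈ 79.78 mph → 80 mph.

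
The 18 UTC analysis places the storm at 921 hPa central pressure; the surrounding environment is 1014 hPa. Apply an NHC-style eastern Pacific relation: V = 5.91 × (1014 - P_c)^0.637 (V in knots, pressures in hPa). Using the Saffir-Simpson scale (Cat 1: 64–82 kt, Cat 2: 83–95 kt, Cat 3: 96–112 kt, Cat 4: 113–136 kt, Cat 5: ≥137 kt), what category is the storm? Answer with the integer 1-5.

ΔP = 1014 − 921 = 93 hPa.
V ≈ 5.91 × 93^0.637 = 5.91 × 17.94 ≈ 106 kt.
106 kt falls in the Category 3 band.

3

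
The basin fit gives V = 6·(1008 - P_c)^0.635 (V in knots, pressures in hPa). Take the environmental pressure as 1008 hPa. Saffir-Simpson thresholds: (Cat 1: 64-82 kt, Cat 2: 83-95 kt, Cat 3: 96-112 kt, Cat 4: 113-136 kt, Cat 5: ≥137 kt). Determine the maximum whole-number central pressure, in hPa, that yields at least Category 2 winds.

Category 2 begins at V = 83 kt.
Required ΔP = (83/6)^(1/0.635) = 13.833^1.575 ≈ 62.62 hPa.
P_c ≤ 1008 − 62.62 = 945.38, so the highest integer P_c is 945 hPa.

945 hPa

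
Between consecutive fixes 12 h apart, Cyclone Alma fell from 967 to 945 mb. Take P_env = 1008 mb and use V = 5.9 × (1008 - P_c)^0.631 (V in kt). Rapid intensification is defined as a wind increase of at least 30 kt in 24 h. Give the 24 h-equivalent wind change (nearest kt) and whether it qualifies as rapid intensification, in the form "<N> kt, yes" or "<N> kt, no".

V₁: ΔP = 41, V ≈ 5.9 × 41^0.631 ≈ 61.45 kt.
V₂: ΔP = 63, V ≈ 5.9 × 63^0.631 ≈ 80.58 kt.
ΔV over 12 h = 19.13 kt → 24 h equivalent = 19.13 × 24/12 ≈ 38.26 kt.
38 kt ≥ 30 kt ⇒ rapid intensification.

38 kt, yes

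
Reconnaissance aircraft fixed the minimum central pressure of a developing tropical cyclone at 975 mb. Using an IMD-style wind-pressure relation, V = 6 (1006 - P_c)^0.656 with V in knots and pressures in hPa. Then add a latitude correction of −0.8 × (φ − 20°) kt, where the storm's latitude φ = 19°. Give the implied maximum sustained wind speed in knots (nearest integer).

ΔP = 1006 − 975 = 31 mb.
31^0.656 ≈ 9.513.
V ≈ 6 × 9.513 ≈ 57.1 kt.
Latitude correction: −0.8 × (19 − 20) = 0.8 kt.
Corrected V ≈ 57.9 kt → 58 kt.

58 kt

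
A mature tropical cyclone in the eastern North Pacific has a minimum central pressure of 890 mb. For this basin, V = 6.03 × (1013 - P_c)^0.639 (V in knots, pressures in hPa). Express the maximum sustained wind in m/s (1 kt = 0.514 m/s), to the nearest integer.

ΔP = 1013 − 890 = 123 mb.
V ≈ 6.03 × 123^0.639 = 6.03 × 21.650 ≈ 130.547 kt.
130.547 × 0.514 ≈ 67.10 m/s → 67 m/s.

67 m/s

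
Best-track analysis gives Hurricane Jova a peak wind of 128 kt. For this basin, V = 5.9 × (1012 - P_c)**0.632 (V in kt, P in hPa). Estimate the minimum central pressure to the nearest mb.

882 mb

ΔP = (V / 5.9)^(1/0.632) = (128/5.9)^1.582.
128/5.9 = 21.695; 21.695^1.582 ≈ 130.16 mb.
P_c = 1012 − 130.16 = 881.84 ≈ 882 mb.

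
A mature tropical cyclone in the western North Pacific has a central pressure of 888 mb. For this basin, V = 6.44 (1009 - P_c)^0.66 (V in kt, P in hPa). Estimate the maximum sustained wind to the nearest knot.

153 kt

ΔP = 1009 − 888 = 121 mb.
121^0.66 ≈ 23.694.
V ≈ 6.44 × 23.694 ≈ 152.6 kt.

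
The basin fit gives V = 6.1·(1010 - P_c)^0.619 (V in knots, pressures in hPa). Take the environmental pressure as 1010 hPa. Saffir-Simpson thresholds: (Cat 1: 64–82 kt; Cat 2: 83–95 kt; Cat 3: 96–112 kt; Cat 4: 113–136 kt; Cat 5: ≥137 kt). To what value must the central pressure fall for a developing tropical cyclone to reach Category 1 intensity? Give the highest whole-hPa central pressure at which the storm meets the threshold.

965 hPa

Category 1 begins at V = 64 kt.
Required ΔP = (64/6.1)^(1/0.619) = 10.492^1.616 ≈ 44.59 hPa.
P_c ≤ 1010 − 44.59 = 965.41, so the highest integer P_c is 965 hPa.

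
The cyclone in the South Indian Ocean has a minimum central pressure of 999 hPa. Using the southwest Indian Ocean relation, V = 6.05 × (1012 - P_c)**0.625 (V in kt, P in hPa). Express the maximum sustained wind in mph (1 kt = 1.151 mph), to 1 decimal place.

34.6 mph

ΔP = 1012 − 999 = 13 hPa.
V ≈ 6.05 × 13^0.625 = 6.05 × 4.968 ≈ 30.059 kt.
30.059 × 1.151 ≈ 34.60 mph → 34.6 mph.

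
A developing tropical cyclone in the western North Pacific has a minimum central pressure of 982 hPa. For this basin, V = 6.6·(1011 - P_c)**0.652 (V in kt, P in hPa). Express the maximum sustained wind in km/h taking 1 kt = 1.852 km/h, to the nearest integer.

ΔP = 1011 − 982 = 29 hPa.
V ≈ 6.6 × 29^0.652 = 6.6 × 8.984 ≈ 59.296 kt.
59.296 × 1.852 ≈ 109.82 km/h → 110 km/h.

110 km/h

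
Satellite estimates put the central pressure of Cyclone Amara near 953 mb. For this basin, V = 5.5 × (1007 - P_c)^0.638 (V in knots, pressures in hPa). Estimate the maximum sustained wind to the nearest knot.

70 kt

ΔP = 1007 − 953 = 54 mb.
54^0.638 ≈ 12.743.
V ≈ 5.5 × 12.743 ≈ 70.1 kt.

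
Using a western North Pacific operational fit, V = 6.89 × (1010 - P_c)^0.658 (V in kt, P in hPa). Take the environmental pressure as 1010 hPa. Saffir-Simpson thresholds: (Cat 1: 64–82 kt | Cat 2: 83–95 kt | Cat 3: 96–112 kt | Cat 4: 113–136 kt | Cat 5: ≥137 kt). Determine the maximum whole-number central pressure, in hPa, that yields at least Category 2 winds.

Category 2 begins at V = 83 kt.
Required ΔP = (83/6.89)^(1/0.658) = 12.046^1.520 ≈ 43.92 hPa.
P_c ≤ 1010 − 43.92 = 966.08, so the highest integer P_c is 966 hPa.

966 hPa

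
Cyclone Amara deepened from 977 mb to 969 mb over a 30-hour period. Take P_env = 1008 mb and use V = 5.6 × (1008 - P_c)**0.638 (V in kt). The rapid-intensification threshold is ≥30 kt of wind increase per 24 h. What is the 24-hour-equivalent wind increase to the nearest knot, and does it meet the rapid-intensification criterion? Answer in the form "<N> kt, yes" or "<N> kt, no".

6 kt, no

V₁: ΔP = 31, V ≈ 5.6 × 31^0.638 ≈ 50.08 kt.
V₂: ΔP = 39, V ≈ 5.6 × 39^0.638 ≈ 57.98 kt.
ΔV over 30 h = 7.90 kt → 24 h equivalent = 7.90 × 24/30 ≈ 6.32 kt.
6 kt < 30 kt ⇒ not rapid intensification.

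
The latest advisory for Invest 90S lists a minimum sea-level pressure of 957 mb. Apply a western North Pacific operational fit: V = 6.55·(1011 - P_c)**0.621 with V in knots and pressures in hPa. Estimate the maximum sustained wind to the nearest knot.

ΔP = 1011 − 957 = 54 mb.
54^0.621 ≈ 11.907.
V ≈ 6.55 × 11.907 ≈ 78.0 kt.

78 kt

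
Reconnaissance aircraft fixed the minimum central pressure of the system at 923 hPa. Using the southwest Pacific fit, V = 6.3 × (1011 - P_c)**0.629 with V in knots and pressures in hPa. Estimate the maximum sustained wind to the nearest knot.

105 kt

ΔP = 1011 − 923 = 88 hPa.
88^0.629 ≈ 16.714.
V ≈ 6.3 × 16.714 ≈ 105.3 kt.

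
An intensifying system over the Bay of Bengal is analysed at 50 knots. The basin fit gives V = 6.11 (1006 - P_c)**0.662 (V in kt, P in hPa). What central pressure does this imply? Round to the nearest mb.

982 mb

ΔP = (V / 6.11)^(1/0.662) = (50/6.11)^1.511.
50/6.11 = 8.183; 8.183^1.511 ≈ 23.94 mb.
P_c = 1006 − 23.94 = 982.06 ≈ 982 mb.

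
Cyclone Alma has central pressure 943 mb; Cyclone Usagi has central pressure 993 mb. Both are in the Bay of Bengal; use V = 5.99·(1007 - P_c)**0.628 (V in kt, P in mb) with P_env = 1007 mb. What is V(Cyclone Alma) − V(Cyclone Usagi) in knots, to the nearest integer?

Cyclone Alma: ΔP = 64; V ≈ 5.99 × 64^0.628 ≈ 81.60 kt.
Cyclone Usagi: ΔP = 14; V ≈ 5.99 × 14^0.628 ≈ 31.42 kt.
Difference ≈ 81.60 − 31.42 = 50.18 → 50 kt.

50 kt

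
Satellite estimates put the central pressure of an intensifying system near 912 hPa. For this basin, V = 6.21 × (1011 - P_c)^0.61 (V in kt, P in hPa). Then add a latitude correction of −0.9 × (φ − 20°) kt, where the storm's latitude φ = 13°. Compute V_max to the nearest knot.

109 kt

ΔP = 1011 − 912 = 99 hPa.
99^0.61 ≈ 16.494.
V ≈ 6.21 × 16.494 ≈ 102.4 kt.
Latitude correction: −0.9 × (13 − 20) = 6.3 kt.
Corrected V ≈ 108.7 kt → 109 kt.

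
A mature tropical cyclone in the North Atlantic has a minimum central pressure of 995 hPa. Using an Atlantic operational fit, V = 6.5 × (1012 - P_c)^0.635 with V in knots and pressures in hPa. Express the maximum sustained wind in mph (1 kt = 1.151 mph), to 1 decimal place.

45.2 mph

ΔP = 1012 − 995 = 17 hPa.
V ≈ 6.5 × 17^0.635 = 6.5 × 6.044 ≈ 39.287 kt.
39.287 × 1.151 ≈ 45.22 mph → 45.2 mph.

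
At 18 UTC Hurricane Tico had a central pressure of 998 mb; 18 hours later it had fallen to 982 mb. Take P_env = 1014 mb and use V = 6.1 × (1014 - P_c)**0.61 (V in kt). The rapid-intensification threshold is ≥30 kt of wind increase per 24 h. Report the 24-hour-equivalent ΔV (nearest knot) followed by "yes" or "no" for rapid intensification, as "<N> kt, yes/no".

V₁: ΔP = 16, V ≈ 6.1 × 16^0.61 ≈ 33.10 kt.
V₂: ΔP = 32, V ≈ 6.1 × 32^0.61 ≈ 50.52 kt.
ΔV over 18 h = 17.42 kt → 24 h equivalent = 17.42 × 24/18 ≈ 23.23 kt.
23 kt < 30 kt ⇒ not rapid intensification.

23 kt, no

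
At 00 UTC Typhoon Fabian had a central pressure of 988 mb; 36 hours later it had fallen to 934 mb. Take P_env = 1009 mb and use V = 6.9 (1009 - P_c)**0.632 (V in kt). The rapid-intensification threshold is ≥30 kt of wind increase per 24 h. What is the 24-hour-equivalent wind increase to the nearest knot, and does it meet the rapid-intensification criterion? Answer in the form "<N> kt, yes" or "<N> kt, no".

39 kt, yes

V₁: ΔP = 21, V ≈ 6.9 × 21^0.632 ≈ 47.26 kt.
V₂: ΔP = 75, V ≈ 6.9 × 75^0.632 ≈ 105.65 kt.
ΔV over 36 h = 58.39 kt → 24 h equivalent = 58.39 × 24/36 ≈ 38.93 kt.
39 kt ≥ 30 kt ⇒ rapid intensification.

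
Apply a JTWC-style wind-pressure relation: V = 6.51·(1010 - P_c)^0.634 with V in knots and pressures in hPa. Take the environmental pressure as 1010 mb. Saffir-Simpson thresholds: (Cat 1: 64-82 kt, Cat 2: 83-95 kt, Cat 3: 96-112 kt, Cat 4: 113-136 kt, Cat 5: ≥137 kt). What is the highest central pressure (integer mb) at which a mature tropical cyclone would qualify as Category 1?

Category 1 begins at V = 64 kt.
Required ΔP = (64/6.51)^(1/0.634) = 9.831^1.577 ≈ 36.78 mb.
P_c ≤ 1010 − 36.78 = 973.22, so the highest integer P_c is 973 mb.

973 mb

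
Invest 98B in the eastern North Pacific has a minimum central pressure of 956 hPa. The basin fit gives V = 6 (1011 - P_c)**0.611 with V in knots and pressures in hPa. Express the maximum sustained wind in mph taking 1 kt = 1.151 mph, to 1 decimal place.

79.9 mph

ΔP = 1011 − 956 = 55 hPa.
V ≈ 6 × 55^0.611 = 6 × 11.571 ≈ 69.425 kt.
69.425 × 1.151 ≈ 79.91 mph → 79.9 mph.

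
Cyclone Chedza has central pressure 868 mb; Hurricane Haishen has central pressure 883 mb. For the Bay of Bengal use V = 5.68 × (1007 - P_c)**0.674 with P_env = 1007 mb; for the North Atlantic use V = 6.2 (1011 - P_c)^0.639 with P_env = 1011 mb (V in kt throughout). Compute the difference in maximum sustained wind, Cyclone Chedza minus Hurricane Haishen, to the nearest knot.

Cyclone Chedza: ΔP = 139; V ≈ 5.68 × 139^0.674 ≈ 158.03 kt.
Hurricane Haishen: ΔP = 128; V ≈ 6.2 × 128^0.639 ≈ 137.69 kt.
Difference ≈ 158.03 − 137.69 = 20.34 → 20 kt.

20 kt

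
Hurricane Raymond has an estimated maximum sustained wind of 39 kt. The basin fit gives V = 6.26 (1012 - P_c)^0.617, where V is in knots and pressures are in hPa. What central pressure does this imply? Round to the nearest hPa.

ΔP = (V / 6.26)^(1/0.617) = (39/6.26)^1.621.
39/6.26 = 6.230; 6.230^1.621 ≈ 19.39 hPa.
P_c = 1012 − 19.39 = 992.61 ≈ 993 hPa.

993 hPa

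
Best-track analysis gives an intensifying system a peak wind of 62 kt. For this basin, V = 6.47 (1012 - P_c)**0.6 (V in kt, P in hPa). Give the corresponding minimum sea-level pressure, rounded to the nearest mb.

969 mb

ΔP = (V / 6.47)^(1/0.6) = (62/6.47)^1.667.
62/6.47 = 9.583; 9.583^1.667 ≈ 43.23 mb.
P_c = 1012 − 43.23 = 968.77 ≈ 969 mb.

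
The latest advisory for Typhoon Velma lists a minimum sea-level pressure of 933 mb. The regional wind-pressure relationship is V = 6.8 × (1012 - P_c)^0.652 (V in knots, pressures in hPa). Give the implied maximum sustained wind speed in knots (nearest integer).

117 kt

ΔP = 1012 − 933 = 79 mb.
79^0.652 ≈ 17.268.
V ≈ 6.8 × 17.268 ≈ 117.4 kt.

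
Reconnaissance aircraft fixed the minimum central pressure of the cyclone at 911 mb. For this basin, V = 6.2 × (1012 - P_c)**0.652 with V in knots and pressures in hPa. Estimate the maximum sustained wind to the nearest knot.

ΔP = 1012 − 911 = 101 mb.
101^0.652 ≈ 20.268.
V ≈ 6.2 × 20.268 ≈ 125.7 kt.

126 kt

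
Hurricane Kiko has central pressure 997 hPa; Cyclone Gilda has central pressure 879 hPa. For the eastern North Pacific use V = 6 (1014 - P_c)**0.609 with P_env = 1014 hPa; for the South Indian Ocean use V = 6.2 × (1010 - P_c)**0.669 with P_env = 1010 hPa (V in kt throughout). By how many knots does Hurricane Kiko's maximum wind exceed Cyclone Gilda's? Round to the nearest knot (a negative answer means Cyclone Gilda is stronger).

Hurricane Kiko: ΔP = 17; V ≈ 6 × 17^0.609 ≈ 33.69 kt.
Cyclone Gilda: ΔP = 131; V ≈ 6.2 × 131^0.669 ≈ 161.75 kt.
Difference ≈ 33.69 − 161.75 = -128.06 → -128 kt.

-128 kt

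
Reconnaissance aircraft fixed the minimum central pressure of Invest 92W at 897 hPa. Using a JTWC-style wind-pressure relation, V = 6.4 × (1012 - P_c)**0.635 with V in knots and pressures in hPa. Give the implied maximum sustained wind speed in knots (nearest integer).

ΔP = 1012 − 897 = 115 hPa.
115^0.635 ≈ 20.349.
V ≈ 6.4 × 20.349 ≈ 130.2 kt.

130 kt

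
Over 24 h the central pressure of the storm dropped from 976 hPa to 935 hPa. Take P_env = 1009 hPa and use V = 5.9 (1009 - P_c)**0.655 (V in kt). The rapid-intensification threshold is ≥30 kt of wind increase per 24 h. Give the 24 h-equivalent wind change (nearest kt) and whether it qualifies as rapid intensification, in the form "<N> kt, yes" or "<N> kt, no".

41 kt, yes

V₁: ΔP = 33, V ≈ 5.9 × 33^0.655 ≈ 58.27 kt.
V₂: ΔP = 74, V ≈ 5.9 × 74^0.655 ≈ 98.90 kt.
ΔV over 24 h = 40.63 kt → 24 h equivalent = 40.63 × 24/24 ≈ 40.63 kt.
41 kt ≥ 30 kt ⇒ rapid intensification.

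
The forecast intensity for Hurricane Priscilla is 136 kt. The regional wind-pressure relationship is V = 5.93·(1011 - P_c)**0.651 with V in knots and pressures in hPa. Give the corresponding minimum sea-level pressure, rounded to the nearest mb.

888 mb

ΔP = (V / 5.93)^(1/0.651) = (136/5.93)^1.536.
136/5.93 = 22.934; 22.934^1.536 ≈ 122.98 mb.
P_c = 1011 − 122.98 = 888.02 ≈ 888 mb.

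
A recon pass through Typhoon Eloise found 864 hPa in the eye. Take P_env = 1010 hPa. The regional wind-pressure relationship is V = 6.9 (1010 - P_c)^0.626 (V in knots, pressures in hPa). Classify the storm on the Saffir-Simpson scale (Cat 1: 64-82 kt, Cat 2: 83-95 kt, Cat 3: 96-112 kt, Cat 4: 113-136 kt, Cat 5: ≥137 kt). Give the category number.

5

ΔP = 1010 − 864 = 146 hPa.
V ≈ 6.9 × 146^0.626 = 6.9 × 22.64 ≈ 156 kt.
156 kt falls in the Category 5 band.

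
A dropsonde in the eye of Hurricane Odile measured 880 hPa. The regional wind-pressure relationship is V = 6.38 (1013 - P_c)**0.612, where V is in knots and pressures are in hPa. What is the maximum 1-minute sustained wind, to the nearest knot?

127 kt

ΔP = 1013 − 880 = 133 hPa.
133^0.612 ≈ 19.943.
V ≈ 6.38 × 19.943 ≈ 127.2 kt.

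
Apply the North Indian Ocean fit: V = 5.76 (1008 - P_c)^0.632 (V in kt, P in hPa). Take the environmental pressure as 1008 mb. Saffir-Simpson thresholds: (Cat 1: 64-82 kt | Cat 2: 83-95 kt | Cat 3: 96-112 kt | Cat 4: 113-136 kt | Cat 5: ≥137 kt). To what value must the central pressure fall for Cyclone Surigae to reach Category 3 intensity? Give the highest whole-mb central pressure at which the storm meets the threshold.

Category 3 begins at V = 96 kt.
Required ΔP = (96/5.76)^(1/0.632) = 16.667^1.582 ≈ 85.76 mb.
P_c ≤ 1008 − 85.76 = 922.24, so the highest integer P_c is 922 mb.

922 mb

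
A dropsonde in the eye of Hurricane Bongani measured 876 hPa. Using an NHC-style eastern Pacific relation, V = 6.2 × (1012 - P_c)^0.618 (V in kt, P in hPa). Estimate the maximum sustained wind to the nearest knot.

ΔP = 1012 − 876 = 136 hPa.
136^0.618 ≈ 20.822.
V ≈ 6.2 × 20.822 ≈ 129.1 kt.

129 kt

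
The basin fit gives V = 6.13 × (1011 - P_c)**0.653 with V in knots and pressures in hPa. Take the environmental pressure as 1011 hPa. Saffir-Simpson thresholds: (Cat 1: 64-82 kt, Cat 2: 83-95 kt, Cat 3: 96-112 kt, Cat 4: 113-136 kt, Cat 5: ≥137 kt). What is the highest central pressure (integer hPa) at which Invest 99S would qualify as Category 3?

943 hPa

Category 3 begins at V = 96 kt.
Required ΔP = (96/6.13)^(1/0.653) = 15.661^1.531 ≈ 67.57 hPa.
P_c ≤ 1011 − 67.57 = 943.43, so the highest integer P_c is 943 hPa.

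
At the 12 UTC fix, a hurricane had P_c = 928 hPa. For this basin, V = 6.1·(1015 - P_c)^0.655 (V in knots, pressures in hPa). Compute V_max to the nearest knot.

114 kt

ΔP = 1015 − 928 = 87 hPa.
87^0.655 ≈ 18.637.
V ≈ 6.1 × 18.637 ≈ 113.7 kt.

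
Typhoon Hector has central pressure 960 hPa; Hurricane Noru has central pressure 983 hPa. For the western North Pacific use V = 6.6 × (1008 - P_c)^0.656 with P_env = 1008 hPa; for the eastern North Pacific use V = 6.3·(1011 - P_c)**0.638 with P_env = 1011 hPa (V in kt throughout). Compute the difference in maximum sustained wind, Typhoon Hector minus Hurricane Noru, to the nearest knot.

Typhoon Hector: ΔP = 48; V ≈ 6.6 × 48^0.656 ≈ 83.64 kt.
Hurricane Noru: ΔP = 28; V ≈ 6.3 × 28^0.638 ≈ 52.80 kt.
Difference ≈ 83.64 − 52.80 = 30.84 → 31 kt.

31 kt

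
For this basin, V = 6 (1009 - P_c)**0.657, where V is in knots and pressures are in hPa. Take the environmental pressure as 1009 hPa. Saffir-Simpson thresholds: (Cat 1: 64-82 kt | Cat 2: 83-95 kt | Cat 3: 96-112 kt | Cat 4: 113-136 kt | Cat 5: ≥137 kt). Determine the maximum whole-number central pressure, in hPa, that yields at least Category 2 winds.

954 hPa

Category 2 begins at V = 83 kt.
Required ΔP = (83/6)^(1/0.657) = 13.833^1.522 ≈ 54.52 hPa.
P_c ≤ 1009 − 54.52 = 954.48, so the highest integer P_c is 954 hPa.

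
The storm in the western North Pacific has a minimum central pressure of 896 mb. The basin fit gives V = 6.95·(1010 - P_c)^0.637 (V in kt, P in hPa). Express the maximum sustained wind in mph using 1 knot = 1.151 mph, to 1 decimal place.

163.4 mph

ΔP = 1010 − 896 = 114 mb.
V ≈ 6.95 × 114^0.637 = 6.95 × 20.429 ≈ 141.982 kt.
141.982 × 1.151 ≈ 163.42 mph → 163.4 mph.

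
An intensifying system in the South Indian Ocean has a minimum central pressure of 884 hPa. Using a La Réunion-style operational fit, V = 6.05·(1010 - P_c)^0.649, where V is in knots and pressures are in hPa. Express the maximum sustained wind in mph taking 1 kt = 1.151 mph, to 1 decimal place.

160.7 mph

ΔP = 1010 − 884 = 126 hPa.
V ≈ 6.05 × 126^0.649 = 6.05 × 23.075 ≈ 139.603 kt.
139.603 × 1.151 ≈ 160.68 mph → 160.7 mph.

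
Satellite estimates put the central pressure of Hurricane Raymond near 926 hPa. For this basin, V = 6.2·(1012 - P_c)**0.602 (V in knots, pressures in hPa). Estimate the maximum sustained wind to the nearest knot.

ΔP = 1012 − 926 = 86 hPa.
86^0.602 ≈ 14.607.
V ≈ 6.2 × 14.607 ≈ 90.6 kt.

91 kt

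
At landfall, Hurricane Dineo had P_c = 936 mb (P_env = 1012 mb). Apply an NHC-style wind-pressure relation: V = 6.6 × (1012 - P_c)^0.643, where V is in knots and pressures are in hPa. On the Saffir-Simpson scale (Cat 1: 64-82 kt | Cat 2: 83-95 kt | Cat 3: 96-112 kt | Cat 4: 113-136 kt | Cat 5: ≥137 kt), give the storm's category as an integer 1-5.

3

ΔP = 1012 − 936 = 76 mb.
V ≈ 6.6 × 76^0.643 = 6.6 × 16.19 ≈ 107 kt.
107 kt falls in the Category 3 band.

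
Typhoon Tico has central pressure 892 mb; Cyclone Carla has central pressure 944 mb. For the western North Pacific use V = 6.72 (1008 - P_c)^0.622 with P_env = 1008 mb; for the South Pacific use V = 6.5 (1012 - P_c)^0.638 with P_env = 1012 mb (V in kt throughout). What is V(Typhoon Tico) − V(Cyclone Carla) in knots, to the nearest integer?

33 kt

Typhoon Tico: ΔP = 116; V ≈ 6.72 × 116^0.622 ≈ 129.26 kt.
Cyclone Carla: ΔP = 68; V ≈ 6.5 × 68^0.638 ≈ 95.95 kt.
Difference ≈ 129.26 − 95.95 = 33.31 → 33 kt.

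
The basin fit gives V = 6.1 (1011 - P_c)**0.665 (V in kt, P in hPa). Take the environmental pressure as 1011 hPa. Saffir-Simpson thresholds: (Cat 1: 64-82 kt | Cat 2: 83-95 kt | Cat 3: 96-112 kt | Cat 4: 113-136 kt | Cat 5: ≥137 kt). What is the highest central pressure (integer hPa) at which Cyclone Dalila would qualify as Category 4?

930 hPa

Category 4 begins at V = 113 kt.
Required ΔP = (113/6.1)^(1/0.665) = 18.525^1.504 ≈ 80.61 hPa.
P_c ≤ 1011 − 80.61 = 930.39, so the highest integer P_c is 930 hPa.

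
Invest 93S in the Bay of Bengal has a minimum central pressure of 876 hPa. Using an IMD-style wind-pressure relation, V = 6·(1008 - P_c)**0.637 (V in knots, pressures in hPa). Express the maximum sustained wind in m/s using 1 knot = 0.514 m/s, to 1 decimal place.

ΔP = 1008 − 876 = 132 hPa.
V ≈ 6 × 132^0.637 = 6 × 22.429 ≈ 134.573 kt.
134.573 × 0.514 ≈ 69.17 m/s → 69.2 m/s.

69.2 m/s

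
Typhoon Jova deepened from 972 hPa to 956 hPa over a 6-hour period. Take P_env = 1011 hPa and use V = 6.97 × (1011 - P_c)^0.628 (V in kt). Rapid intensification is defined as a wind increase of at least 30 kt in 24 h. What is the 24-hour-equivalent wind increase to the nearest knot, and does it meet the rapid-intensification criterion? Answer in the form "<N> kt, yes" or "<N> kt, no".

V₁: ΔP = 39, V ≈ 6.97 × 39^0.628 ≈ 69.57 kt.
V₂: ΔP = 55, V ≈ 6.97 × 55^0.628 ≈ 86.33 kt.
ΔV over 6 h = 16.76 kt → 24 h equivalent = 16.76 × 24/6 ≈ 67.04 kt.
67 kt ≥ 30 kt ⇒ rapid intensification.

67 kt, yes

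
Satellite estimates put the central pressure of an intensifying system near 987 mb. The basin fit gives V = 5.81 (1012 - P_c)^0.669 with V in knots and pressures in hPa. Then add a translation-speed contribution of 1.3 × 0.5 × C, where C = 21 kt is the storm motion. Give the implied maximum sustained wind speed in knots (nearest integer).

ΔP = 1012 − 987 = 25 mb.
25^0.669 ≈ 8.614.
V ≈ 5.81 × 8.614 ≈ 50.0 kt.
Translation term: 1.3 × 0.5 × 21 = 13.65 kt.
Corrected V ≈ 63.65 kt → 64 kt.

64 kt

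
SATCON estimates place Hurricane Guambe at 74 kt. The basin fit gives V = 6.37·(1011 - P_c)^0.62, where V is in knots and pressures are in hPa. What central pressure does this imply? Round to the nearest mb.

ΔP = (V / 6.37)^(1/0.62) = (74/6.37)^1.613.
74/6.37 = 11.617; 11.617^1.613 ≈ 52.23 mb.
P_c = 1011 − 52.23 = 958.77 ≈ 959 mb.

959 mb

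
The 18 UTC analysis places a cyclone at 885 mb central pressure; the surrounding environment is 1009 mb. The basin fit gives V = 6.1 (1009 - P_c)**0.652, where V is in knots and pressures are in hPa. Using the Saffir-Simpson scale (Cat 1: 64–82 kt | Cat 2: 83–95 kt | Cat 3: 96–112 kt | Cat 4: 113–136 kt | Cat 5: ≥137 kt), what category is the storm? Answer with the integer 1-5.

ΔP = 1009 − 885 = 124 mb.
V ≈ 6.1 × 124^0.652 = 6.1 × 23.17 ≈ 141 kt.
141 kt falls in the Category 5 band.

5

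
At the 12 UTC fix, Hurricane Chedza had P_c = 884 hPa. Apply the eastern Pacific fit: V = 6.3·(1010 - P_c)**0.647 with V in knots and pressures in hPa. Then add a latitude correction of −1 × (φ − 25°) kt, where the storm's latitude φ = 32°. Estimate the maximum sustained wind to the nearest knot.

ΔP = 1010 − 884 = 126 hPa.
126^0.647 ≈ 22.853.
V ≈ 6.3 × 22.853 ≈ 144.0 kt.
Latitude correction: −1 × (32 − 25) = -7 kt.
Corrected V ≈ 137 kt → 137 kt.

137 kt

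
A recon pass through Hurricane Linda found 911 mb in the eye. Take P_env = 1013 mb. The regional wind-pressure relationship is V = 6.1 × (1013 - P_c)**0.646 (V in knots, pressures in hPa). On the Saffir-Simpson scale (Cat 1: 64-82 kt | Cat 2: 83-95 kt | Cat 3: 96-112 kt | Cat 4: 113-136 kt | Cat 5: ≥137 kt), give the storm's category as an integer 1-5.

4

ΔP = 1013 − 911 = 102 mb.
V ≈ 6.1 × 102^0.646 = 6.1 × 19.84 ≈ 121 kt.
121 kt falls in the Category 4 band.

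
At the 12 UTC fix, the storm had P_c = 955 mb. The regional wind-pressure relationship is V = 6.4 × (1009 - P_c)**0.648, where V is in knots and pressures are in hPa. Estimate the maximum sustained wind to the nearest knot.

ΔP = 1009 − 955 = 54 mb.
54^0.648 ≈ 13.261.
V ≈ 6.4 × 13.261 ≈ 84.9 kt.

85 kt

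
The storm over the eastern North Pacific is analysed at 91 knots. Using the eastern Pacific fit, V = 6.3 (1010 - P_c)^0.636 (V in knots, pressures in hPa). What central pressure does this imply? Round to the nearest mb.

943 mb

ΔP = (V / 6.3)^(1/0.636) = (91/6.3)^1.572.
91/6.3 = 14.444; 14.444^1.572 ≈ 66.59 mb.
P_c = 1010 − 66.59 = 943.41 ≈ 943 mb.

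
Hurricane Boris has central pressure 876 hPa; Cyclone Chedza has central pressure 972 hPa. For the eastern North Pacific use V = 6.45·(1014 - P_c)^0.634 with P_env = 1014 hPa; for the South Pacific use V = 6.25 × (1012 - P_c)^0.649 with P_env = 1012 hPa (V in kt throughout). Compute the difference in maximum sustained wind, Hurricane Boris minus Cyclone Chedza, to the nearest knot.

78 kt

Hurricane Boris: ΔP = 138; V ≈ 6.45 × 138^0.634 ≈ 146.64 kt.
Cyclone Chedza: ΔP = 40; V ≈ 6.25 × 40^0.649 ≈ 68.49 kt.
Difference ≈ 146.64 − 68.49 = 78.15 → 78 kt.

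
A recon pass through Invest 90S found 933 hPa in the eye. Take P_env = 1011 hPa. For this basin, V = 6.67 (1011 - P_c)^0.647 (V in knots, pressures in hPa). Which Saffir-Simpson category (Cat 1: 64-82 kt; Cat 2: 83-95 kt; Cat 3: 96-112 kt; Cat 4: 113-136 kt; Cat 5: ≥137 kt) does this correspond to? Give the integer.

3

ΔP = 1011 − 933 = 78 hPa.
V ≈ 6.67 × 78^0.647 = 6.67 × 16.76 ≈ 112 kt.
112 kt falls in the Category 3 band.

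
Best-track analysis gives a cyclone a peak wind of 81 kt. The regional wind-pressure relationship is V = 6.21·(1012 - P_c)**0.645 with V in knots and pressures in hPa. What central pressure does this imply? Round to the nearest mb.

ΔP = (V / 6.21)^(1/0.645) = (81/6.21)^1.550.
81/6.21 = 13.043; 13.043^1.550 ≈ 53.62 mb.
P_c = 1012 − 53.62 = 958.38 ≈ 958 mb.

958 mb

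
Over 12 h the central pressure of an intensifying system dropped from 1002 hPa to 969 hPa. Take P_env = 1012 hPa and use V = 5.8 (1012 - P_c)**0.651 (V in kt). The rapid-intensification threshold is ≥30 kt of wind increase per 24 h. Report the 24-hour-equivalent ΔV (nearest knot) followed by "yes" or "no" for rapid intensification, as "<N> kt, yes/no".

V₁: ΔP = 10, V ≈ 5.8 × 10^0.651 ≈ 25.97 kt.
V₂: ΔP = 43, V ≈ 5.8 × 43^0.651 ≈ 67.11 kt.
ΔV over 12 h = 41.14 kt → 24 h equivalent = 41.14 × 24/12 ≈ 82.28 kt.
82 kt ≥ 30 kt ⇒ rapid intensification.

82 kt, yes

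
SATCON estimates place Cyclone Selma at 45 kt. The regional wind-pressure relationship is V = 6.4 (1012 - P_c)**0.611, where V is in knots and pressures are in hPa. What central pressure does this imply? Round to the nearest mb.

ΔP = (V / 6.4)^(1/0.611) = (45/6.4)^1.637.
45/6.4 = 7.031; 7.031^1.637 ≈ 24.34 mb.
P_c = 1012 − 24.34 = 987.66 ≈ 988 mb.

988 mb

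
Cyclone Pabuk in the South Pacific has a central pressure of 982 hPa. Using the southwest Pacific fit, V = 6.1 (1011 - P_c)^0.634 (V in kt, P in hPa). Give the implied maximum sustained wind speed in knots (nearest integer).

ΔP = 1011 − 982 = 29 hPa.
29^0.634 ≈ 8.456.
V ≈ 6.1 × 8.456 ≈ 51.6 kt.

52 kt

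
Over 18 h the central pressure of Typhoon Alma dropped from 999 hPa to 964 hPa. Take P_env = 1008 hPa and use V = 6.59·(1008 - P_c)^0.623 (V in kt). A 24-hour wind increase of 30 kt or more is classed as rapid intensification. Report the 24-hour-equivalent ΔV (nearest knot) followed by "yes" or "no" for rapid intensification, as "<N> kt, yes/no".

V₁: ΔP = 9, V ≈ 6.59 × 9^0.623 ≈ 25.90 kt.
V₂: ΔP = 44, V ≈ 6.59 × 44^0.623 ≈ 69.62 kt.
ΔV over 18 h = 43.72 kt → 24 h equivalent = 43.72 × 24/18 ≈ 58.29 kt.
58 kt ≥ 30 kt ⇒ rapid intensification.

58 kt, yes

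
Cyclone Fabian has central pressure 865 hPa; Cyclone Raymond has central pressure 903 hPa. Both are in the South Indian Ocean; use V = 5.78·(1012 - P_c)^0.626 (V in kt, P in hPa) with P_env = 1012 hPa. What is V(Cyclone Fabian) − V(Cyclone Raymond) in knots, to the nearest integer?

Cyclone Fabian: ΔP = 147; V ≈ 5.78 × 147^0.626 ≈ 131.42 kt.
Cyclone Raymond: ΔP = 109; V ≈ 5.78 × 109^0.626 ≈ 108.98 kt.
Difference ≈ 131.42 − 108.98 = 22.44 → 22 kt.

22 kt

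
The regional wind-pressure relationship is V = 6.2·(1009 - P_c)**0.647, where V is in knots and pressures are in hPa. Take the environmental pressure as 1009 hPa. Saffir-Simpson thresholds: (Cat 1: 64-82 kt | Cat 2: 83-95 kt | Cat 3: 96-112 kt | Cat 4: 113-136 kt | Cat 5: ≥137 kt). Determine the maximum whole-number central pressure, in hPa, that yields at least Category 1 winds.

972 hPa

Category 1 begins at V = 64 kt.
Required ΔP = (64/6.2)^(1/0.647) = 10.323^1.546 ≈ 36.89 hPa.
P_c ≤ 1009 − 36.89 = 972.11, so the highest integer P_c is 972 hPa.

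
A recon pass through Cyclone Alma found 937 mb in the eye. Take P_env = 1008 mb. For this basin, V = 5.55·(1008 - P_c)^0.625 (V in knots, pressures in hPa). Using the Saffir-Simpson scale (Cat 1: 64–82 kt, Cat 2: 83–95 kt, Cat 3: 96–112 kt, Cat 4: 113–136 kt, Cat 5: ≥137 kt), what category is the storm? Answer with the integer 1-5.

ΔP = 1008 − 937 = 71 mb.
V ≈ 5.55 × 71^0.625 = 5.55 × 14.36 ≈ 80 kt.
80 kt falls in the Category 1 band.

1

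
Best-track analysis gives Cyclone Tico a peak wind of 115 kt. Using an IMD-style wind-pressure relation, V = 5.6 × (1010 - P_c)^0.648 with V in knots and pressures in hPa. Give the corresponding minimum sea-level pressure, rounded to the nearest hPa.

ΔP = (V / 5.6)^(1/0.648) = (115/5.6)^1.543.
115/5.6 = 20.536; 20.536^1.543 ≈ 106.04 hPa.
P_c = 1010 − 106.04 = 903.96 ≈ 904 hPa.

904 hPa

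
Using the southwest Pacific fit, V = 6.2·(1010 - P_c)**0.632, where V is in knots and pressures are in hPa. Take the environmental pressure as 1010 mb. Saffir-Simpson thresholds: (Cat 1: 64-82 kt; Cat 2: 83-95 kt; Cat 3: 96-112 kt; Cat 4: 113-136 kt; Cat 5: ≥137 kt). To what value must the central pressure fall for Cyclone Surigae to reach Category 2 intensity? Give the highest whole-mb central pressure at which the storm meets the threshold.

Category 2 begins at V = 83 kt.
Required ΔP = (83/6.2)^(1/0.632) = 13.387^1.582 ≈ 60.64 mb.
P_c ≤ 1010 − 60.64 = 949.36, so the highest integer P_c is 949 mb.

949 mb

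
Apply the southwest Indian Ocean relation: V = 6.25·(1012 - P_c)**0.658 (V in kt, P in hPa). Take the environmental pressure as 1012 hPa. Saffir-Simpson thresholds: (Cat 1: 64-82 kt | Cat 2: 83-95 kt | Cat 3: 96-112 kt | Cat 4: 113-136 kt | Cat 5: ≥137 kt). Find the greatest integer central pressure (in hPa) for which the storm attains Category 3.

Category 3 begins at V = 96 kt.
Required ΔP = (96/6.25)^(1/0.658) = 15.360^1.520 ≈ 63.54 hPa.
P_c ≤ 1012 − 63.54 = 948.46, so the highest integer P_c is 948 hPa.

948 hPa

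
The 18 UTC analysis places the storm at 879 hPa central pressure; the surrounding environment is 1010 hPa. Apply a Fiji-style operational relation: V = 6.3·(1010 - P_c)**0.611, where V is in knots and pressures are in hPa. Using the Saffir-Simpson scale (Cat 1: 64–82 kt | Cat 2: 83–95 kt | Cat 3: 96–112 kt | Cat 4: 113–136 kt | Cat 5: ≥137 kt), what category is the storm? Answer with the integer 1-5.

4

ΔP = 1010 − 879 = 131 hPa.
V ≈ 6.3 × 131^0.611 = 6.3 × 19.66 ≈ 124 kt.
124 kt falls in the Category 4 band.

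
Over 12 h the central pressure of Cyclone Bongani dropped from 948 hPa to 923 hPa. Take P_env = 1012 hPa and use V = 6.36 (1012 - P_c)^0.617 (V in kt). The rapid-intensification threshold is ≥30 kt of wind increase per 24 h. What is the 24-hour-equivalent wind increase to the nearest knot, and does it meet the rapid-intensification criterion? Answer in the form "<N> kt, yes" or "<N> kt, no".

37 kt, yes

V₁: ΔP = 64, V ≈ 6.36 × 64^0.617 ≈ 82.77 kt.
V₂: ΔP = 89, V ≈ 6.36 × 89^0.617 ≈ 101.45 kt.
ΔV over 12 h = 18.68 kt → 24 h equivalent = 18.68 × 24/12 ≈ 37.36 kt.
37 kt ≥ 30 kt ⇒ rapid intensification.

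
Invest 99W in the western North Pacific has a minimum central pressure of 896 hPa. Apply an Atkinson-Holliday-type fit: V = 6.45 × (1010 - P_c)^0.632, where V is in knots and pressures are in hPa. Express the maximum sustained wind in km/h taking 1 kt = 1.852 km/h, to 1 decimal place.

238.3 km/h

ΔP = 1010 − 896 = 114 hPa.
V ≈ 6.45 × 114^0.632 = 6.45 × 19.951 ≈ 128.684 kt.
128.684 × 1.852 ≈ 238.32 km/h → 238.3 km/h.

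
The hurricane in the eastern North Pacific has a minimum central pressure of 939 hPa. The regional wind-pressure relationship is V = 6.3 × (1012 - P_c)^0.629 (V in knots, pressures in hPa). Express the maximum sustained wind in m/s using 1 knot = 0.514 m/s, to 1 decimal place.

ΔP = 1012 − 939 = 73 hPa.
V ≈ 6.3 × 73^0.629 = 6.3 × 14.860 ≈ 93.620 kt.
93.620 × 0.514 ≈ 48.12 m/s → 48.1 m/s.

48.1 m/s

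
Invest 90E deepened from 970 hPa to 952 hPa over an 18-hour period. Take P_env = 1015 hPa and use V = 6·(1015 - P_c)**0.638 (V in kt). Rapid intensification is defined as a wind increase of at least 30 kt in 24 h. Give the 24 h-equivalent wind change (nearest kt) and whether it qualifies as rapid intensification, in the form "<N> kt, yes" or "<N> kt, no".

22 kt, no

V₁: ΔP = 45, V ≈ 6 × 45^0.638 ≈ 68.06 kt.
V₂: ΔP = 63, V ≈ 6 × 63^0.638 ≈ 84.36 kt.
ΔV over 18 h = 16.30 kt → 24 h equivalent = 16.30 × 24/18 ≈ 21.73 kt.
22 kt < 30 kt ⇒ not rapid intensification.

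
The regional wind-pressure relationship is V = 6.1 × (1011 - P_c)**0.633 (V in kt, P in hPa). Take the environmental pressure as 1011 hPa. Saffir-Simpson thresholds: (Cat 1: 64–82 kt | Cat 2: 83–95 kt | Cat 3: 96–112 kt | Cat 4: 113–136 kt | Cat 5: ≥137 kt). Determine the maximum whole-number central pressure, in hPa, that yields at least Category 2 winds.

949 hPa

Category 2 begins at V = 83 kt.
Required ΔP = (83/6.1)^(1/0.633) = 13.607^1.580 ≈ 61.81 hPa.
P_c ≤ 1011 − 61.81 = 949.19, so the highest integer P_c is 949 hPa.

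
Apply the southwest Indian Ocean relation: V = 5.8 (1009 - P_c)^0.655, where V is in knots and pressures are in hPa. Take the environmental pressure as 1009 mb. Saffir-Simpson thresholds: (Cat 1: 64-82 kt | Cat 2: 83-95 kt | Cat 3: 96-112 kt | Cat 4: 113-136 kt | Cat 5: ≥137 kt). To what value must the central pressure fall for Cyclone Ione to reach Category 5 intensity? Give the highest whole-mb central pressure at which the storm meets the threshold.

884 mb

Category 5 begins at V = 137 kt.
Required ΔP = (137/5.8)^(1/0.655) = 23.621^1.527 ≈ 124.92 mb.
P_c ≤ 1009 − 124.92 = 884.08, so the highest integer P_c is 884 mb.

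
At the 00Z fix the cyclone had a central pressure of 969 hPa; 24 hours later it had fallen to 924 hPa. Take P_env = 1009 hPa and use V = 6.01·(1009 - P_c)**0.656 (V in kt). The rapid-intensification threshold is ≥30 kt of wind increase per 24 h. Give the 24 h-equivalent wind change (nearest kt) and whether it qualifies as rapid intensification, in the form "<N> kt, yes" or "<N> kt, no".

V₁: ΔP = 40, V ≈ 6.01 × 40^0.656 ≈ 67.58 kt.
V₂: ΔP = 85, V ≈ 6.01 × 85^0.656 ≈ 110.81 kt.
ΔV over 24 h = 43.23 kt → 24 h equivalent = 43.23 × 24/24 ≈ 43.23 kt.
43 kt ≥ 30 kt ⇒ rapid intensification.

43 kt, yes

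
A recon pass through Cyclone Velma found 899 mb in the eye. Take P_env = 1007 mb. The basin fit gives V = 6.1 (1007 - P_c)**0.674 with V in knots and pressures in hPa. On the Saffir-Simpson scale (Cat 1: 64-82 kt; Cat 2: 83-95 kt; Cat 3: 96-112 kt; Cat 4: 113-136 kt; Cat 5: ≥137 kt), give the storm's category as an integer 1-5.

ΔP = 1007 − 899 = 108 mb.
V ≈ 6.1 × 108^0.674 = 6.1 × 23.47 ≈ 143 kt.
143 kt falls in the Category 5 band.

5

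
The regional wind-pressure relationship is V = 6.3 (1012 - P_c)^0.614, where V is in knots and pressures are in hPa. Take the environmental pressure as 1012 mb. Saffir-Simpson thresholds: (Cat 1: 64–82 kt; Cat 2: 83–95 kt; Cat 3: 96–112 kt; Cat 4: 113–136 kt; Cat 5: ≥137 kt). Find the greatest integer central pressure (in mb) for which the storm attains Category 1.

Category 1 begins at V = 64 kt.
Required ΔP = (64/6.3)^(1/0.614) = 10.159^1.629 ≈ 43.63 mb.
P_c ≤ 1012 − 43.63 = 968.37, so the highest integer P_c is 968 mb.

968 mb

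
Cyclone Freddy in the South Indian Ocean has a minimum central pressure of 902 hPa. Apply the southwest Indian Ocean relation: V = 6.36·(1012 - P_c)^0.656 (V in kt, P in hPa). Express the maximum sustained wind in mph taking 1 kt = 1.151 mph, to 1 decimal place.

159.8 mph

ΔP = 1012 − 902 = 110 hPa.
V ≈ 6.36 × 110^0.656 = 6.36 × 21.835 ≈ 138.871 kt.
138.871 × 1.151 ≈ 159.84 mph → 159.8 mph.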